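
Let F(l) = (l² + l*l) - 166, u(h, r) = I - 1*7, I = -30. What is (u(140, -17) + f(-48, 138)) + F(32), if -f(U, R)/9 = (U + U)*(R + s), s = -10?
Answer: 112437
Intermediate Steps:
u(h, r) = -37 (u(h, r) = -30 - 1*7 = -30 - 7 = -37)
f(U, R) = -18*U*(-10 + R) (f(U, R) = -9*(U + U)*(R - 10) = -9*2*U*(-10 + R) = -18*U*(-10 + R))
F(l) = -166 + 2*l² (F(l) = (l² + l²) - 166 = 2*l² - 166 = -166 + 2*l²)
(u(140, -17) + f(-48, 138)) + F(32) = (-37 + 18*(-48)*(10 - 1*138)) + (-166 + 2*32²) = (-37 + 18*(-48)*(10 - 138)) + (-166 + 2*1024) = (-37 + 18*(-48)*(-128)) + (-166 + 2048) = (-37 + 110592) + 1882 = 110555 + 1882 = 112437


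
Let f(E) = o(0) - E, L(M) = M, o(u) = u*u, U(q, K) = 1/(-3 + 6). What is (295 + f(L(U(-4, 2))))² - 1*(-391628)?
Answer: 4306108/9 ≈ 4.7846e+5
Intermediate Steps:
U(q, K) = ⅓ (U(q, K) = 1/3 = ⅓)
o(u) = u²
f(E) = -E (f(E) = 0² - E = 0 - E = -E)
(295 + f(L(U(-4, 2))))² - 1*(-391628) = (295 - 1*⅓)² - 1*(-391628) = (295 - ⅓)² + 391628 = (884/3)² + 391628 = 781456/9 + 391628 = 4306108/9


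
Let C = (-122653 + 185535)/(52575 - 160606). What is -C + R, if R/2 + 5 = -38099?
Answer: -357946242/4697 ≈ -76207.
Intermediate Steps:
R = -76208 (R = -10 + 2*(-38099) = -10 - 76198 = -76208)
C = -2734/4697 (C = 62882/(-108031) = 62882*(-1/108031) = -2734/4697 ≈ -0.58207)
-C + R = -1*(-2734/4697) - 76208 = 2734/4697 - 76208 = -357946242/4697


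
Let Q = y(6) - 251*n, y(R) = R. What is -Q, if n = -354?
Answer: -88860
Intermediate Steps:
Q = 88860 (Q = 6 - 251*(-354) = 6 + 88854 = 88860)
-Q = -1*88860 = -88860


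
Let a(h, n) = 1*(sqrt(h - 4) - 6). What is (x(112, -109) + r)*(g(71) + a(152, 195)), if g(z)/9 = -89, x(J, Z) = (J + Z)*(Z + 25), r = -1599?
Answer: 1493757 - 3702*sqrt(37) ≈ 1.4712e+6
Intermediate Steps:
x(J, Z) = (25 + Z)*(J + Z) (x(J, Z) = (J + Z)*(25 + Z) = (25 + Z)*(J + Z))
g(z) = -801 (g(z) = 9*(-89) = -801)
a(h, n) = -6 + sqrt(-4 + h) (a(h, n) = 1*(sqrt(-4 + h) - 6) = 1*(-6 + sqrt(-4 + h)) = -6 + sqrt(-4 + h))
(x(112, -109) + r)*(g(71) + a(152, 195)) = (((-109)**2 + 25*112 + 25*(-109) + 112*(-109)) - 1599)*(-801 + (-6 + sqrt(-4 + 152))) = ((11881 + 2800 - 2725 - 12208) - 1599)*(-801 + (-6 + sqrt(148))) = (-252 - 1599)*(-801 + (-6 + 2*sqrt(37))) = -1851*(-807 + 2*sqrt(37)) = 1493757 - 3702*sqrt(37)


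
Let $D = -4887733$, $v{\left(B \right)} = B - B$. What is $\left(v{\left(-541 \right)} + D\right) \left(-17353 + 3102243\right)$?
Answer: $-15078118654370$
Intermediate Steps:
$v{\left(B \right)} = 0$
$\left(v{\left(-541 \right)} + D\right) \left(-17353 + 3102243\right) = \left(0 - 4887733\right) \left(-17353 + 3102243\right) = \left(-4887733\right) 3084890 = -15078118654370$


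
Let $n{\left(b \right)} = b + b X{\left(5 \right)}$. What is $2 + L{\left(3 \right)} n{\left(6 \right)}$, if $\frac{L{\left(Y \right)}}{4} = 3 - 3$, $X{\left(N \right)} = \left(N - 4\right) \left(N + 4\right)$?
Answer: $2$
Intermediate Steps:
$X{\left(N \right)} = \left(-4 + N\right) \left(4 + N\right)$
$L{\left(Y \right)} = 0$ ($L{\left(Y \right)} = 4 \left(3 - 3\right) = 4 \cdot 0 = 0$)
$n{\left(b \right)} = 10 b$ ($n{\left(b \right)} = b + b \left(-16 + 5^{2}\right) = b + b \left(-16 + 25\right) = b + b 9 = b + 9 b = 10 b$)
$2 + L{\left(3 \right)} n{\left(6 \right)} = 2 + 0 \cdot 10 \cdot 6 = 2 + 0 \cdot 60 = 2 + 0 = 2$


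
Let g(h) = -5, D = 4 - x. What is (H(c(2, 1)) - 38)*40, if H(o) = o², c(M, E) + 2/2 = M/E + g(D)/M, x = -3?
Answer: -1430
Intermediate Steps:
D = 7 (D = 4 - 1*(-3) = 4 + 3 = 7)
c(M, E) = -1 - 5/M + M/E (c(M, E) = -1 + (M/E - 5/M) = -1 + (-5/M + M/E) = -1 - 5/M + M/E)
(H(c(2, 1)) - 38)*40 = ((-1 - 5/2 + 2/1)² - 38)*40 = ((-1 - 5*½ + 2*1)² - 38)*40 = ((-1 - 5/2 + 2)² - 38)*40 = ((-3/2)² - 38)*40 = (9/4 - 38)*40 = -143/4*40 = -1430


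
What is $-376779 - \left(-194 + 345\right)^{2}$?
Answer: $-399580$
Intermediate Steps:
$-376779 - \left(-194 + 345\right)^{2} = -376779 - 151^{2} = -376779 - 22801 = -399580$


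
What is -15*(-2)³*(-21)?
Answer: -2520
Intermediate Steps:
-15*(-2)³*(-21) = -15*(-8)*(-21) = 120*(-21) = -2520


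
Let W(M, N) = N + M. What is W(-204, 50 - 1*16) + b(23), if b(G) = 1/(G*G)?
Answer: -89929/529 ≈ -170.00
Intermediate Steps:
b(G) = G⁻²
W(M, N) = M + N
W(-204, 50 - 1*16) + b(23) = (-204 + (50 - 1*16)) + 23⁻² = (-204 + (50 - 16)) + 1/529 = (-204 + 34) + 1/529 = -170 + 1/529 = -89929/529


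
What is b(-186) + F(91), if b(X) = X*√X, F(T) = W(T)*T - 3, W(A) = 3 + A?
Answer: 8551 - 186*I*√186 ≈ 8551.0 - 2536.7*I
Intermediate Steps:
F(T) = -3 + T*(3 + T) (F(T) = (3 + T)*T - 3 = T*(3 + T) - 3 = -3 + T*(3 + T))
b(X) = X^(3/2)
b(-186) + F(91) = (-186)^(3/2) + (-3 + 91*(3 + 91)) = -186*I*√186 + (-3 + 91*94) = -186*I*√186 + (-3 + 8554) = -186*I*√186 + 8551 = 8551 - 186*I*√186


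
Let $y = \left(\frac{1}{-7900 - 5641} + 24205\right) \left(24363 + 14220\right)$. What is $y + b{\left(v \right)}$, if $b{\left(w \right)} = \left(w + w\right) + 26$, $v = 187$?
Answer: $\frac{12645965792432}{13541} \approx 9.339 \cdot 10^{8}$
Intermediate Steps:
$b{\left(w \right)} = 26 + 2 w$ ($b{\left(w \right)} = 2 w + 26 = 26 + 2 w$)
$y = \frac{12645960376032}{13541}$ ($y = \left(\frac{1}{-13541} + 24205\right) 38583 = \left(- \frac{1}{13541} + 24205\right) 38583 = \frac{327759904}{13541} \cdot 38583 = \frac{12645960376032}{13541} \approx 9.339 \cdot 10^{8}$)
$y + b{\left(v \right)} = \frac{12645960376032}{13541} + \left(26 + 2 \cdot 187\right) = \frac{12645960376032}{13541} + \left(26 + 374\right) = \frac{12645960376032}{13541} + 400 = \frac{12645965792432}{13541}$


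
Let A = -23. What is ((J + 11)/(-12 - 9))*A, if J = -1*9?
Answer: 46/21 ≈ 2.1905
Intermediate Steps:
J = -9
((J + 11)/(-12 - 9))*A = ((-9 + 11)/(-12 - 9))*(-23) = (2/(-21))*(-23) = (2*(-1/21))*(-23) = -2/21*(-23) = 46/21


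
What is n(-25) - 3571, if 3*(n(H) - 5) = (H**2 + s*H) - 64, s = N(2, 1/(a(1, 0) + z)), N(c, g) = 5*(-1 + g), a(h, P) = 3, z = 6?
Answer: -90233/27 ≈ -3342.0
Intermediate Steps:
N(c, g) = -5 + 5*g
s = -40/9 (s = -5 + 5/(3 + 6) = -5 + 5/9 = -40/9 ≈ -4.4444)
n(H) = -49/3 - 40*H/27 + H**2/3 (n(H) = 5 + ((H**2 - 40*H/9) - 64)/3 = 5 + (-64 + H**2 - 40*H/9)/3 = 5 + (-64/3 - 40*H/27 + H**2/3) = -49/3 - 40*H/27 + H**2/3)
n(-25) - 3571 = (-49/3 - 40/27*(-25) + (1/3)*(-25)**2) - 3571 = (-49/3 + 1000/27 + (1/3)*625) - 3571 = (-49/3 + 1000/27 + 625/3) - 3571 = 6184/27 - 3571 = -90233/27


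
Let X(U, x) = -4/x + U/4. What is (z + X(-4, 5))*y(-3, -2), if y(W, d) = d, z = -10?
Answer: 118/5 ≈ 23.600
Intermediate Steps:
X(U, x) = -4/x + U/4 (X(U, x) = -4/x + U*(¼) = -4/x + U/4)
(z + X(-4, 5))*y(-3, -2) = (-10 + (-4/5 + (¼)*(-4)))*(-2) = (-10 + (-4*⅕ - 1))*(-2) = (-10 + (-⅘ - 1))*(-2) = (-10 - 9/5)*(-2) = -59/5*(-2) = 118/5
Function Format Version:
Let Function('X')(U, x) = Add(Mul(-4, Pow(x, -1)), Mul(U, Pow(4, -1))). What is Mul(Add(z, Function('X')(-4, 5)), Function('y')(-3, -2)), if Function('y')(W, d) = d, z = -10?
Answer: Rational(118, 5) ≈ 23.600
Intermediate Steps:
Function('X')(U, x) = Add(Mul(-4, Pow(x, -1)), Mul(Rational(1, 4), U)) (Function('X')(U, x) = Add(Mul(-4, Pow(x, -1)), Mul(U, Rational(1, 4))) = Add(Mul(-4, Pow(x, -1)), Mul(Rational(1, 4), U)))
Mul(Add(z, Function('X')(-4, 5)), Function('y')(-3, -2)) = Mul(Add(-10, Add(Mul(-4, Pow(5, -1)), Mul(Rational(1, 4), -4))), -2) = Mul(Add(-10, Add(Mul(-4, Rational(1, 5)), -1)), -2) = Mul(Add(-10, Add(Rational(-4, 5), -1)), -2) = Mul(Add(-10, Rational(-9, 5)), -2) = Mul(Rational(-59, 5), -2) = Rational(118, 5)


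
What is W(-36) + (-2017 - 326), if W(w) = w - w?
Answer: -2343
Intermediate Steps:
W(w) = 0
W(-36) + (-2017 - 326) = 0 + (-2017 - 326) = 0 - 2343 = -2343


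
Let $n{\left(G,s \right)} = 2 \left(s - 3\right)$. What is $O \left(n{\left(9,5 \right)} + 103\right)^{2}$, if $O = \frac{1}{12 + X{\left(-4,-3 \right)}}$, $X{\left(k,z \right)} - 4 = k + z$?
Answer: $\frac{11449}{9} \approx 1272.1$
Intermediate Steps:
$n{\left(G,s \right)} = -6 + 2 s$ ($n{\left(G,s \right)} = 2 \left(-3 + s\right) = -6 + 2 s$)
$X{\left(k,z \right)} = 4 + k + z$ ($X{\left(k,z \right)} = 4 + \left(k + z\right) = 4 + k + z$)
$O = \frac{1}{9}$ ($O = \frac{1}{12 - 3} = \frac{1}{9} \approx 0.11111$)
$O \left(n{\left(9,5 \right)} + 103\right)^{2} = \frac{\left(\left(-6 + 2 \cdot 5\right) + 103\right)^{2}}{9} = \frac{\left(\left(-6 + 10\right) + 103\right)^{2}}{9} = \frac{\left(4 + 103\right)^{2}}{9} = \frac{107^{2}}{9} = \frac{1}{9} \cdot 11449 = \frac{11449}{9}$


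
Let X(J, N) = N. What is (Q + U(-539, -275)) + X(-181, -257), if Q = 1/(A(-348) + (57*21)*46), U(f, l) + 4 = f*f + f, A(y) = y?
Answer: 15851794795/54714 ≈ 2.8972e+5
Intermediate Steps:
U(f, l) = -4 + f + f² (U(f, l) = -4 + (f*f + f) = -4 + (f² + f) = -4 + (f + f²) = -4 + f + f²)
Q = 1/54714 (Q = 1/(-348 + (57*21)*46) = 1/(-348 + 1197*46) = 1/(-348 + 55062) = 1/54714 ≈ 1.8277e-5)
(Q + U(-539, -275)) + X(-181, -257) = (1/54714 + (-4 - 539 + (-539)²)) - 257 = (1/54714 + (-4 - 539 + 290521)) - 257 = (1/54714 + 289978) - 257 = 15865856293/54714 - 257 = 15851794795/54714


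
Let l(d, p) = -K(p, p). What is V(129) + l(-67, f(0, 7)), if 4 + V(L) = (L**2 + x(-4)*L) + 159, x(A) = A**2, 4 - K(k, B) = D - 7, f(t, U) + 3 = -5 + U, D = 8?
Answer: 18857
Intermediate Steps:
f(t, U) = -8 + U (f(t, U) = -3 + (-5 + U) = -8 + U)
K(k, B) = 3 (K(k, B) = 4 - (8 - 7) = 4 - 1*1 = 4 - 1 = 3)
l(d, p) = -3 (l(d, p) = -1*3 = -3)
V(L) = 155 + L**2 + 16*L (V(L) = -4 + ((L**2 + (-4)**2*L) + 159) = -4 + ((L**2 + 16*L) + 159) = -4 + (159 + L**2 + 16*L) = 155 + L**2 + 16*L)
V(129) + l(-67, f(0, 7)) = (155 + 129**2 + 16*129) - 3 = (155 + 16641 + 2064) - 3 = 18860 - 3 = 18857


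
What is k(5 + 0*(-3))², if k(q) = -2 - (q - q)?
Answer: 4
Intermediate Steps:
k(q) = -2 (k(q) = -2 - 1*0 = -2 + 0 = -2)
k(5 + 0*(-3))² = (-2)² = 4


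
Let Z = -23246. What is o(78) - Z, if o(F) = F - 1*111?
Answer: 23213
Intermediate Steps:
o(F) = -111 + F (o(F) = F - 111 = -111 + F)
o(78) - Z = (-111 + 78) - 1*(-23246) = -33 + 23246 = 23213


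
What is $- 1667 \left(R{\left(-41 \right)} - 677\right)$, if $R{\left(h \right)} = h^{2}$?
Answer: $-1673668$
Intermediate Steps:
$- 1667 \left(R{\left(-41 \right)} - 677\right) = - 1667 \left(\left(-41\right)^{2} - 677\right) = - 1667 \left(1681 - 677\right) = \left(-1667\right) 1004 = -1673668$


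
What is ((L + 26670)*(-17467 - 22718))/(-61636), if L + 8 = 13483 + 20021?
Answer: 63625545/1622 ≈ 39227.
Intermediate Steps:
L = 33496 (L = -8 + (13483 + 20021) = -8 + 33504 = 33496)
((L + 26670)*(-17467 - 22718))/(-61636) = ((33496 + 26670)*(-17467 - 22718))/(-61636) = (60166*(-40185))*(-1/61636) = -2417770710*(-1/61636) = 63625545/1622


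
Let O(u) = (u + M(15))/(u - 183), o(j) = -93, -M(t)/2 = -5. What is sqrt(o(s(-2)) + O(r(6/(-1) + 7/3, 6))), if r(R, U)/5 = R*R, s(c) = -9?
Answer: I*sqrt(101700242)/1042 ≈ 9.6782*I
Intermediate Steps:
M(t) = 10 (M(t) = -2*(-5) = 10)
r(R, U) = 5*R**2 (r(R, U) = 5*(R*R) = 5*R**2)
O(u) = (10 + u)/(-183 + u) (O(u) = (u + 10)/(u - 183) = (10 + u)/(-183 + u))
sqrt(o(s(-2)) + O(r(6/(-1) + 7/3, 6))) = sqrt(-93 + (10 + 5*(6/(-1) + 7/3)**2)/(-183 + 5*(6/(-1) + 7/3)**2)) = sqrt(-93 + (10 + 5*(6*(-1) + 7*(1/3))**2)/(-183 + 5*(6*(-1) + 7*(1/3))**2)) = sqrt(-93 + (10 + 5*(-6 + 7/3)**2)/(-183 + 5*(-6 + 7/3)**2)) = sqrt(-93 + (10 + 5*(-11/3)**2)/(-183 + 5*(-11/3)**2)) = sqrt(-93 + (10 + 5*(121/9))/(-183 + 5*(121/9))) = sqrt(-93 + (10 + 605/9)/(-183 + 605/9)) = sqrt(-93 + (695/9)/(-1042/9)) = sqrt(-93 - 9/1042*695/9) = sqrt(-93 - 695/1042) = sqrt(-97601/1042) = I*sqrt(101700242)/1042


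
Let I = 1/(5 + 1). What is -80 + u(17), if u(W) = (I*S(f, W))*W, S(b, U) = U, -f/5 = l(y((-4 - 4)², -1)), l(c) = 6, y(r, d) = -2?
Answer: -191/6 ≈ -31.833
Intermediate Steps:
f = -30 (f = -5*6 = -30)
I = ⅙ (I = 1/6 = ⅙ ≈ 0.16667)
u(W) = W²/6 (u(W) = (W/6)*W = W²/6)
-80 + u(17) = -80 + (⅙)*17² = -80 + (⅙)*289 = -80 + 289/6 = -191/6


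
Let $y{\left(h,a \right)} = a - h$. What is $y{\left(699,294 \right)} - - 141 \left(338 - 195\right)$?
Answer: $19758$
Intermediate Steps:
$y{\left(699,294 \right)} - - 141 \left(338 - 195\right) = \left(294 - 699\right) - - 141 \left(338 - 195\right) = \left(294 - 699\right) - \left(-141\right) 143 = -405 - -20163 = -405 + 20163 = 19758$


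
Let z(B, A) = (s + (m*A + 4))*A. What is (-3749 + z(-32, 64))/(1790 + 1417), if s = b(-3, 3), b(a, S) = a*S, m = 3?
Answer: 8219/3207 ≈ 2.5628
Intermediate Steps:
b(a, S) = S*a
s = -9 (s = 3*(-3) = -9)
z(B, A) = A*(-5 + 3*A) (z(B, A) = (-9 + (3*A + 4))*A = (-9 + (4 + 3*A))*A = (-5 + 3*A)*A = A*(-5 + 3*A))
(-3749 + z(-32, 64))/(1790 + 1417) = (-3749 + 64*(-5 + 3*64))/(1790 + 1417) = (-3749 + 64*(-5 + 192))/3207 = (-3749 + 64*187)*(1/3207) = (-3749 + 11968)*(1/3207) = 8219*(1/3207) = 8219/3207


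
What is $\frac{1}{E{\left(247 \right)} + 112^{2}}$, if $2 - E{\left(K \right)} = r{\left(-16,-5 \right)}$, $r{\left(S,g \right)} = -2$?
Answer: $\frac{1}{12548} \approx 7.9694 \cdot 10^{-5}$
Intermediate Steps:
$E{\left(K \right)} = 4$ ($E{\left(K \right)} = 2 - -2 = 2 + 2 = 4$)
$\frac{1}{E{\left(247 \right)} + 112^{2}} = \frac{1}{4 + 112^{2}} = \frac{1}{4 + 12544} = \frac{1}{12548}$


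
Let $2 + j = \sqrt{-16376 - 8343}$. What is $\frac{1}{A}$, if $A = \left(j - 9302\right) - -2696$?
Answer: $- \frac{6608}{43690383} - \frac{i \sqrt{24719}}{43690383} \approx -0.00015125 - 3.5986 \cdot 10^{-6} i$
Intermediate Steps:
$j = -2 + i \sqrt{24719}$ ($j = -2 + \sqrt{-16376 - 8343} = -2 + \sqrt{-24719} = -2 + i \sqrt{24719} \approx -2.0 + 157.22 i$)
$A = -6608 + i \sqrt{24719}$ ($A = \left(\left(-2 + i \sqrt{24719}\right) - 9302\right) - -2696 = \left(-9304 + i \sqrt{24719}\right) + 2696 = -6608 + i \sqrt{24719} \approx -6608.0 + 157.22 i$)
$\frac{1}{A} = \frac{1}{-6608 + i \sqrt{24719}}$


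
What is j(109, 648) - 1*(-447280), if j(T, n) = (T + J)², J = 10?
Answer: 461441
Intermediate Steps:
j(T, n) = (10 + T)² (j(T, n) = (T + 10)² = (10 + T)²)
j(109, 648) - 1*(-447280) = (10 + 109)² - 1*(-447280) = 119² + 447280 = 14161 + 447280 = 461441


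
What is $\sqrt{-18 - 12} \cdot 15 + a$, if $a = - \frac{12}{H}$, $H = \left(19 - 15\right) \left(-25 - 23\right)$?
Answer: $\frac{1}{16} + 15 i \sqrt{30} \approx 0.0625 + 82.158 i$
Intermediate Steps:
$H = -192$ ($H = 4 \left(-48\right) = -192$)
$a = \frac{1}{16}$ ($a = - \frac{12}{-192} = \left(-12\right) \left(- \frac{1}{192}\right) = \frac{1}{16} \approx 0.0625$)
$\sqrt{-18 - 12} \cdot 15 + a = \sqrt{-18 - 12} \cdot 15 + \frac{1}{16} = \sqrt{-30} \cdot 15 + \frac{1}{16} = i \sqrt{30} \cdot 15 + \frac{1}{16} = 15 i \sqrt{30} + \frac{1}{16} = \frac{1}{16} + 15 i \sqrt{30}$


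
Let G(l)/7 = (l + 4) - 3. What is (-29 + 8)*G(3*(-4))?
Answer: 1617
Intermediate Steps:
G(l) = 7 + 7*l (G(l) = 7*((l + 4) - 3) = 7*((4 + l) - 3) = 7*(1 + l) = 7 + 7*l)
(-29 + 8)*G(3*(-4)) = (-29 + 8)*(7 + 7*(3*(-4))) = -21*(7 + 7*(-12)) = -21*(7 - 84) = -21*(-77) = 1617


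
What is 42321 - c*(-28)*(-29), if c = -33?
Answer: 69117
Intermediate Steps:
42321 - c*(-28)*(-29) = 42321 - (-33*(-28))*(-29) = 42321 - 924*(-29) = 42321 - 1*(-26796) = 42321 + 26796 = 69117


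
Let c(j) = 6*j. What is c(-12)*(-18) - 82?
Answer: 1214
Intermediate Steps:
c(-12)*(-18) - 82 = (6*(-12))*(-18) - 82 = -72*(-18) - 82 = 1296 - 82 = 1214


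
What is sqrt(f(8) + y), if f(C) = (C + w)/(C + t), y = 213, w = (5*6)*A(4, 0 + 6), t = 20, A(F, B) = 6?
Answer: sqrt(10766)/7 ≈ 14.823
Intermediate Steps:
w = 180 (w = (5*6)*6 = 30*6 = 180)
f(C) = (180 + C)/(20 + C) (f(C) = (C + 180)/(C + 20) = (180 + C)/(20 + C))
sqrt(f(8) + y) = sqrt((180 + 8)/(20 + 8) + 213) = sqrt(188/28 + 213) = sqrt((1/28)*188 + 213) = sqrt(47/7 + 213) = sqrt(1538/7) = sqrt(10766)/7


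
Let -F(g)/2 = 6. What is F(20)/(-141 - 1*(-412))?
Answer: -12/271 ≈ -0.044280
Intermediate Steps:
F(g) = -12 (F(g) = -2*6 = -12)
F(20)/(-141 - 1*(-412)) = -12/(-141 - 1*(-412)) = -12/(-141 + 412) = -12/271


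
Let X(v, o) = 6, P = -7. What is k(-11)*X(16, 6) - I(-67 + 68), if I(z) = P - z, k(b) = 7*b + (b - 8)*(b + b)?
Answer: 2054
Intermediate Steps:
k(b) = 7*b + 2*b*(-8 + b) (k(b) = 7*b + (-8 + b)*(2*b) = 7*b + 2*b*(-8 + b))
I(z) = -7 - z
k(-11)*X(16, 6) - I(-67 + 68) = -11*(-9 + 2*(-11))*6 - (-7 - (-67 + 68)) = -11*(-9 - 22)*6 - (-7 - 1*1) = -11*(-31)*6 - (-7 - 1) = 341*6 - 1*(-8) = 2046 + 8 = 2054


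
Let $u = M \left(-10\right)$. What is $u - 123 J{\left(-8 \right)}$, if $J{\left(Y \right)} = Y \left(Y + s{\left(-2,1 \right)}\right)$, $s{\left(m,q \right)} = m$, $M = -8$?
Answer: $-9760$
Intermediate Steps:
$J{\left(Y \right)} = Y \left(-2 + Y\right)$ ($J{\left(Y \right)} = Y \left(Y - 2\right) = Y \left(-2 + Y\right)$)
$u = 80$ ($u = \left(-8\right) \left(-10\right) = 80$)
$u - 123 J{\left(-8 \right)} = 80 - 123 \left(- 8 \left(-2 - 8\right)\right) = 80 - 123 \left(\left(-8\right) \left(-10\right)\right) = 80 - 9840 = -9760$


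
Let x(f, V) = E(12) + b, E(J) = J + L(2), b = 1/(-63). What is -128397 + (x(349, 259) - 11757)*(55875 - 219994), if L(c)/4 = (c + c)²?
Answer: 120767739565/63 ≈ 1.9169e+9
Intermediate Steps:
b = -1/63 ≈ -0.015873
L(c) = 16*c² (L(c) = 4*(c + c)² = 4*(2*c)² = 4*(4*c²) = 16*c²)
E(J) = 64 + J (E(J) = J + 16*2² = J + 16*4 = J + 64 = 64 + J)
x(f, V) = 4787/63 (x(f, V) = (64 + 12) - 1/63 = 76 - 1/63 = 4787/63)
-128397 + (x(349, 259) - 11757)*(55875 - 219994) = -128397 + (4787/63 - 11757)*(55875 - 219994) = -128397 - 735904/63*(-164119) = -128397 + 120775828576/63 = 120767739565/63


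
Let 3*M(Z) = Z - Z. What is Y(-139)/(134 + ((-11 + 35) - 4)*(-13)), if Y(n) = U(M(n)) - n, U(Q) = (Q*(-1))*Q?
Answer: -139/126 ≈ -1.1032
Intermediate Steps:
M(Z) = 0 (M(Z) = (Z - Z)/3 = (⅓)*0 = 0)
U(Q) = -Q² (U(Q) = (-Q)*Q = -Q²)
Y(n) = -n (Y(n) = -1*0² - n = -1*0 - n = 0 - n = -n)
Y(-139)/(134 + ((-11 + 35) - 4)*(-13)) = (-1*(-139))/(134 + ((-11 + 35) - 4)*(-13)) = 139/(134 + (24 - 4)*(-13)) = 139/(134 + 20*(-13)) = 139/(134 - 260) = 139/(-126) = 139*(-1/126) = -139/126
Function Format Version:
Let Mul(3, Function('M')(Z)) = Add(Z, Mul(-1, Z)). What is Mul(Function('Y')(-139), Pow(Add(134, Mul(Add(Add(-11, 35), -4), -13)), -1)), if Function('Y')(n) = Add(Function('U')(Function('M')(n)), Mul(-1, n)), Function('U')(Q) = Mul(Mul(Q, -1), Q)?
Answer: Rational(-139, 126) ≈ -1.1032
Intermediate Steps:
Function('M')(Z) = 0 (Function('M')(Z) = Mul(Rational(1, 3), Add(Z, Mul(-1, Z))) = Mul(Rational(1, 3), 0) = 0)
Function('U')(Q) = Mul(-1, Pow(Q, 2)) (Function('U')(Q) = Mul(Mul(-1, Q), Q) = Mul(-1, Pow(Q, 2)))
Function('Y')(n) = Mul(-1, n) (Function('Y')(n) = Add(Mul(-1, Pow(0, 2)), Mul(-1, n)) = Add(Mul(-1, 0), Mul(-1, n)) = Add(0, Mul(-1, n)) = Mul(-1, n))
Mul(Function('Y')(-139), Pow(Add(134, Mul(Add(Add(-11, 35), -4), -13)), -1)) = Mul(Mul(-1, -139), Pow(Add(134, Mul(Add(Add(-11, 35), -4), -13)), -1)) = Mul(139, Pow(Add(134, Mul(Add(24, -4), -13)), -1)) = Mul(139, Pow(Add(134, Mul(20, -13)), -1)) = Mul(139, Pow(Add(134, -260), -1)) = Mul(139, Pow(-126, -1)) = Mul(139, Rational(-1, 126)) = Rational(-139, 126)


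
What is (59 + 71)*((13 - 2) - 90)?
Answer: -10270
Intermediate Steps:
(59 + 71)*((13 - 2) - 90) = 130*(11 - 90) = 130*(-79) = -10270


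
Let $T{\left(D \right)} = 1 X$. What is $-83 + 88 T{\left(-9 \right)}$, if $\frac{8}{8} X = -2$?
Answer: $-259$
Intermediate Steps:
$X = -2$
$T{\left(D \right)} = -2$ ($T{\left(D \right)} = 1 \left(-2\right) = -2$)
$-83 + 88 T{\left(-9 \right)} = -83 + 88 \left(-2\right) = -83 - 176 = -259$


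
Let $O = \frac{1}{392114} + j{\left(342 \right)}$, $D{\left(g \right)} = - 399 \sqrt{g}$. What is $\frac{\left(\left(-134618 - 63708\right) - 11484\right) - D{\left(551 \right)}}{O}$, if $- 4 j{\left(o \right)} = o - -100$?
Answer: $\frac{20567359585}{10832149} - \frac{78226743 \sqrt{551}}{21664298} \approx 1814.0$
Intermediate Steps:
$j{\left(o \right)} = -25 - \frac{o}{4}$ ($j{\left(o \right)} = - \frac{o - -100}{4} = - \frac{o + 100}{4} = - \frac{100 + o}{4} = -25 - \frac{o}{4}$)
$O = - \frac{21664298}{196057}$ ($O = \frac{1}{392114} - \frac{221}{2} = - \frac{21664298}{196057} \approx -110.5$)
$\frac{\left(\left(-134618 - 63708\right) - 11484\right) - D{\left(551 \right)}}{O} = \frac{\left(\left(-134618 - 63708\right) - 11484\right) - - 399 \sqrt{551}}{- \frac{21664298}{196057}} = \left(\left(-198326 - 11484\right) + 399 \sqrt{551}\right) \left(- \frac{196057}{21664298}\right) = \left(-209810 + 399 \sqrt{551}\right) \left(- \frac{196057}{21664298}\right) = \frac{20567359585}{10832149} - \frac{78226743 \sqrt{551}}{21664298}$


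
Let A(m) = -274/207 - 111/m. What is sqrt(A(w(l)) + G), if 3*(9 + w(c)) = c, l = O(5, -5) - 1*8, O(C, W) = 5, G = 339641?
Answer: sqrt(161707734610)/690 ≈ 582.80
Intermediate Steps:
l = -3 (l = 5 - 1*8 = 5 - 8 = -3)
w(c) = -9 + c/3
A(m) = -274/207 - 111/m (A(m) = -274*1/207 - 111/m = -274/207 - 111/m)
sqrt(A(w(l)) + G) = sqrt((-274/207 - 111/(-9 + (1/3)*(-3))) + 339641) = sqrt((-274/207 - 111/(-9 - 1)) + 339641) = sqrt((-274/207 - 111/(-10)) + 339641) = sqrt((-274/207 - 111*(-1/10)) + 339641) = sqrt((-274/207 + 111/10) + 339641) = sqrt(20237/2070 + 339641) = sqrt(703077107/2070) = sqrt(161707734610)/690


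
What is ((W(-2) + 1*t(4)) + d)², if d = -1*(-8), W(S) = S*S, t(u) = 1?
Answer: 169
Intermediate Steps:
W(S) = S²
d = 8
((W(-2) + 1*t(4)) + d)² = (((-2)² + 1*1) + 8)² = ((4 + 1) + 8)² = (5 + 8)² = 13² = 169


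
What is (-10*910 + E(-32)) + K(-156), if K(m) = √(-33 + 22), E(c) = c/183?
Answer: -1665332/183 + I*√11 ≈ -9100.2 + 3.3166*I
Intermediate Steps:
E(c) = c/183 (E(c) = c*(1/183) = c/183)
K(m) = I*√11 (K(m) = √(-11) = I*√11)
(-10*910 + E(-32)) + K(-156) = (-10*910 + (1/183)*(-32)) + I*√11 = (-9100 - 32/183) + I*√11 = -1665332/183 + I*√11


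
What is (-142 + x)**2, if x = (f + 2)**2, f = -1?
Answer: 19881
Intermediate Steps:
x = 1 (x = (-1 + 2)**2 = 1**2 = 1)
(-142 + x)**2 = (-142 + 1)**2 = (-141)**2 = 19881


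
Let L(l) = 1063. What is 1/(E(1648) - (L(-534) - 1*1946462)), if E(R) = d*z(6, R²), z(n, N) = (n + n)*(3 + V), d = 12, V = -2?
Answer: 1/1945543 ≈ 5.1400e-7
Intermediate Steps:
z(n, N) = 2*n (z(n, N) = (n + n)*(3 - 2) = (2*n)*1 = 2*n)
E(R) = 144 (E(R) = 12*(2*6) = 12*12 = 144)
1/(E(1648) - (L(-534) - 1*1946462)) = 1/(144 - (1063 - 1*1946462)) = 1/(144 - (1063 - 1946462)) = 1/(144 - 1*(-1945399)) = 1/(144 + 1945399) = 1/1945543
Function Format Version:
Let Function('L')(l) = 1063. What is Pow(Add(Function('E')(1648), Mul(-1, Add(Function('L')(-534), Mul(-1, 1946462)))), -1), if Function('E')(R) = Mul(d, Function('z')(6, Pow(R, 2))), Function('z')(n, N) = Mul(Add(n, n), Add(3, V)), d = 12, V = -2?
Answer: Rational(1, 1945543) ≈ 5.1400e-7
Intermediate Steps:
Function('z')(n, N) = Mul(2, n) (Function('z')(n, N) = Mul(Add(n, n), Add(3, -2)) = Mul(Mul(2, n), 1) = Mul(2, n))
Function('E')(R) = 144 (Function('E')(R) = Mul(12, Mul(2, 6)) = Mul(12, 12) = 144)
Pow(Add(Function('E')(1648), Mul(-1, Add(Function('L')(-534), Mul(-1, 1946462)))), -1) = Pow(Add(144, Mul(-1, Add(1063, Mul(-1, 1946462)))), -1) = Pow(Add(144, Mul(-1, Add(1063, -1946462))), -1) = Pow(Add(144, Mul(-1, -1945399)), -1) = Pow(Add(144, 1945399), -1) = Pow(1945543, -1) = Rational(1, 1945543)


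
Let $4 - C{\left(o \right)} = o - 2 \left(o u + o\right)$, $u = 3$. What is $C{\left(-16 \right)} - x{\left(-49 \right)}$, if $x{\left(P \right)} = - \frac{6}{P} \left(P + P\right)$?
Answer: $-96$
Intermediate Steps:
$x{\left(P \right)} = -12$ ($x{\left(P \right)} = - \frac{6}{P} 2 P = -12$)
$C{\left(o \right)} = 4 + 7 o$ ($C{\left(o \right)} = 4 - \left(o - 2 \left(o 3 + o\right)\right) = 4 - \left(o - 2 \left(3 o + o\right)\right) = 4 - \left(o - 2 \cdot 4 o\right) = 4 - \left(o - 8 o\right) = 4 - - 7 o = 4 + 7 o$)
$C{\left(-16 \right)} - x{\left(-49 \right)} = \left(4 + 7 \left(-16\right)\right) - -12 = \left(4 - 112\right) + 12 = -108 + 12 = -96$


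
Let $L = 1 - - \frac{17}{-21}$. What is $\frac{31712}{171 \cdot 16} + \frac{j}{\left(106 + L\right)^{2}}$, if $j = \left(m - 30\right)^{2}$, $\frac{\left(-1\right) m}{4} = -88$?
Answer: $\frac{4418800481}{212591475} \approx 20.785$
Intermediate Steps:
$L = \frac{4}{21}$ ($L = 1 - \left(-17\right) \left(- \frac{1}{21}\right) = 1 - \frac{17}{21} = \frac{4}{21} \approx 0.19048$)
$m = 352$ ($m = \left(-4\right) \left(-88\right) = 352$)
$j = 103684$ ($j = \left(352 - 30\right)^{2} = 322^{2} = 103684$)
$\frac{31712}{171 \cdot 16} + \frac{j}{\left(106 + L\right)^{2}} = \frac{31712}{171 \cdot 16} + \frac{103684}{\left(106 + \frac{4}{21}\right)^{2}} = \frac{31712}{2736} + \frac{103684}{\left(\frac{2230}{21}\right)^{2}} = 31712 \cdot \frac{1}{2736} + \frac{103684}{\frac{4972900}{441}} = \frac{1982}{171} + 103684 \cdot \frac{441}{4972900} = \frac{1982}{171} + \frac{11431161}{1243225} = \frac{4418800481}{212591475}$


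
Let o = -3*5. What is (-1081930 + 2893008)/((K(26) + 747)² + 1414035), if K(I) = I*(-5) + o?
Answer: 1811078/1776439 ≈ 1.0195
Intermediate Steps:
o = -15
K(I) = -15 - 5*I (K(I) = I*(-5) - 15 = -5*I - 15 = -15 - 5*I)
(-1081930 + 2893008)/((K(26) + 747)² + 1414035) = (-1081930 + 2893008)/(((-15 - 5*26) + 747)² + 1414035) = 1811078/(((-15 - 130) + 747)² + 1414035) = 1811078/((-145 + 747)² + 1414035) = 1811078/(602² + 1414035) = 1811078/(362404 + 1414035) = 1811078/1776439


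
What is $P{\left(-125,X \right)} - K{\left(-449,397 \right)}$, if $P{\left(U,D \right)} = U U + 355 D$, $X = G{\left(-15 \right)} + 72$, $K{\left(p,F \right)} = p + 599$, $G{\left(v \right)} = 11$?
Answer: $44940$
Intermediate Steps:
$K{\left(p,F \right)} = 599 + p$
$X = 83$ ($X = 11 + 72 = 83$)
$P{\left(U,D \right)} = U^{2} + 355 D$
$P{\left(-125,X \right)} - K{\left(-449,397 \right)} = \left(\left(-125\right)^{2} + 355 \cdot 83\right) - \left(599 - 449\right) = \left(15625 + 29465\right) - 150 = 45090 - 150 = 44940$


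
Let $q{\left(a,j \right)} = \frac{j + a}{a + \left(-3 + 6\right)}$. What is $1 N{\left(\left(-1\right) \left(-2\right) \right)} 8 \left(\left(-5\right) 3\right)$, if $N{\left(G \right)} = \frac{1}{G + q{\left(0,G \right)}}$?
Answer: $-45$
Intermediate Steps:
$q{\left(a,j \right)} = \frac{a + j}{3 + a}$ ($q{\left(a,j \right)} = \frac{a + j}{a + 3} = \frac{a + j}{3 + a}$)
$N{\left(G \right)} = \frac{3}{4 G}$ ($N{\left(G \right)} = \frac{1}{G + \frac{0 + G}{3 + 0}} = \frac{1}{G + \frac{G}{3}} = \frac{1}{\frac{4}{3} G} = \frac{3}{4 G}$)
$1 N{\left(\left(-1\right) \left(-2\right) \right)} 8 \left(\left(-5\right) 3\right) = 1 \frac{3}{4 \left(\left(-1\right) \left(-2\right)\right)} 8 \left(\left(-5\right) 3\right) = 1 \frac{3}{4 \cdot 2} \cdot 8 \left(-15\right) = 1 \cdot \frac{3}{4} \cdot \frac{1}{2} \cdot 8 \left(-15\right) = 1 \cdot \frac{3}{8} \cdot 8 \left(-15\right) = 1 \cdot 3 \left(-15\right) = 3 \left(-15\right) = -45$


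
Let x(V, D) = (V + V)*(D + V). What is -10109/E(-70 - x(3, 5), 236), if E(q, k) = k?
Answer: -10109/236 ≈ -42.835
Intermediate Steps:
x(V, D) = 2*V*(D + V) (x(V, D) = (2*V)*(D + V) = 2*V*(D + V))
-10109/E(-70 - x(3, 5), 236) = -10109/236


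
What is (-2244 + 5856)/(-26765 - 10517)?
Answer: -258/2663 ≈ -0.096883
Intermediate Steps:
(-2244 + 5856)/(-26765 - 10517) = 3612/(-37282) = 3612*(-1/37282) = -258/2663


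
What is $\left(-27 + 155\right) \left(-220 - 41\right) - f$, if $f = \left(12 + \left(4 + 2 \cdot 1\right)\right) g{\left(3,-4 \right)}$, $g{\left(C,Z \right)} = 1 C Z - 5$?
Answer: $-33102$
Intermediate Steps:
$g{\left(C,Z \right)} = -5 + C Z$ ($g{\left(C,Z \right)} = C Z - 5 = -5 + C Z$)
$f = -306$ ($f = \left(12 + \left(4 + 2 \cdot 1\right)\right) \left(-5 + 3 \left(-4\right)\right) = \left(12 + \left(4 + 2\right)\right) \left(-5 - 12\right) = \left(12 + 6\right) \left(-17\right) = 18 \left(-17\right) = -306$)
$\left(-27 + 155\right) \left(-220 - 41\right) - f = \left(-27 + 155\right) \left(-220 - 41\right) - -306 = 128 \left(-261\right) + 306 = -33408 + 306 = -33102$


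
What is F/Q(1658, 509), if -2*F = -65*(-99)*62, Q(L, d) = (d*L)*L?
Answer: -199485/1399222676 ≈ -0.00014257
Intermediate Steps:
Q(L, d) = d*L² (Q(L, d) = (L*d)*L = d*L²)
F = -199485 (F = -(-65*(-99))*62/2 = -6435*62/2 = -½*398970 = -199485)
F/Q(1658, 509) = -199485/(509*1658²) = -199485/(509*2748964) = -199485/1399222676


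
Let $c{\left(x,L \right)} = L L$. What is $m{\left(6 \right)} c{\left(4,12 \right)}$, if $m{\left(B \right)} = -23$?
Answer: $-3312$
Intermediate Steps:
$c{\left(x,L \right)} = L^{2}$
$m{\left(6 \right)} c{\left(4,12 \right)} = - 23 \cdot 12^{2} = \left(-23\right) 144 = -3312$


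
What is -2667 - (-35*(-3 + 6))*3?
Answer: -2352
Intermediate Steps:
-2667 - (-35*(-3 + 6))*3 = -2667 - (-105)*3 = -2667 - 1*(-315) = -2667 + 315 = -2352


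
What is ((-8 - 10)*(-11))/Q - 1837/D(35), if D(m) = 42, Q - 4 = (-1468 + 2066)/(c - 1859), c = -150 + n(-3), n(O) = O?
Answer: 1523071/156450 ≈ 9.7352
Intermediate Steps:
c = -153 (c = -150 - 3 = -153)
Q = 3725/1006 (Q = 4 + (-1468 + 2066)/(-153 - 1859) = 4 + 598/(-2012) = 4 + 598*(-1/2012) = 4 - 299/1006 = 3725/1006 ≈ 3.7028)
((-8 - 10)*(-11))/Q - 1837/D(35) = ((-8 - 10)*(-11))/(3725/1006) - 1837/42 = -18*(-11)*(1006/3725) - 1837*1/42 = 198*(1006/3725) - 1837/42 = 199188/3725 - 1837/42 = 1523071/156450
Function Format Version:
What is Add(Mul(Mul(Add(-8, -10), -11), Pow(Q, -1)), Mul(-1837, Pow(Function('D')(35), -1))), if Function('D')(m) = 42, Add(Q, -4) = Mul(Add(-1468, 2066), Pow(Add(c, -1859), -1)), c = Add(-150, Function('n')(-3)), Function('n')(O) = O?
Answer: Rational(1523071, 156450) ≈ 9.7352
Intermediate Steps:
c = -153 (c = Add(-150, -3) = -153)
Q = Rational(3725, 1006) (Q = Add(4, Mul(Add(-1468, 2066), Pow(Add(-153, -1859), -1))) = Add(4, Mul(598, Pow(-2012, -1))) = Add(4, Mul(598, Rational(-1, 2012))) = Add(4, Rational(-299, 1006)) = Rational(3725, 1006) ≈ 3.7028)
Add(Mul(Mul(Add(-8, -10), -11), Pow(Q, -1)), Mul(-1837, Pow(Function('D')(35), -1))) = Add(Mul(Mul(Add(-8, -10), -11), Pow(Rational(3725, 1006), -1)), Mul(-1837, Pow(42, -1))) = Add(Mul(Mul(-18, -11), Rational(1006, 3725)), Mul(-1837, Rational(1, 42))) = Add(Mul(198, Rational(1006, 3725)), Rational(-1837, 42)) = Add(Rational(199188, 3725), Rational(-1837, 42)) = Rational(1523071, 156450)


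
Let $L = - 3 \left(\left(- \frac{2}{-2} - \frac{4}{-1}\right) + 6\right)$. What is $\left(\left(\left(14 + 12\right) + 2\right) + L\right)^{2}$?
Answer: $25$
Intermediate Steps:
$L = -33$ ($L = - 3 \left(\left(\left(-2\right) \left(- \frac{1}{2}\right) - -4\right) + 6\right) = - 3 \left(\left(1 + 4\right) + 6\right) = - 3 \left(5 + 6\right) = \left(-3\right) 11 = -33$)
$\left(\left(\left(14 + 12\right) + 2\right) + L\right)^{2} = \left(\left(\left(14 + 12\right) + 2\right) - 33\right)^{2} = \left(\left(26 + 2\right) - 33\right)^{2} = \left(28 - 33\right)^{2} = \left(-5\right)^{2} = 25$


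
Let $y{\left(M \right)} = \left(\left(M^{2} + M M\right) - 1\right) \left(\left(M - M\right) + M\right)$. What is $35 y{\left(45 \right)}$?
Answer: $6377175$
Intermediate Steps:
$y{\left(M \right)} = M \left(-1 + 2 M^{2}\right)$ ($y{\left(M \right)} = \left(\left(M^{2} + M^{2}\right) - 1\right) \left(0 + M\right) = \left(2 M^{2} - 1\right) M = \left(-1 + 2 M^{2}\right) M = M \left(-1 + 2 M^{2}\right)$)
$35 y{\left(45 \right)} = 35 \left(\left(-1\right) 45 + 2 \cdot 45^{3}\right) = 35 \left(-45 + 2 \cdot 91125\right) = 35 \left(-45 + 182250\right) = 35 \cdot 182205 = 6377175$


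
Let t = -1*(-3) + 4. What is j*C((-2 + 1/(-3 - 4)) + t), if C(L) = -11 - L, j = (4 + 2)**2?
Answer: -3996/7 ≈ -570.86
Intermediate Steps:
t = 7 (t = 3 + 4 = 7)
j = 36 (j = 6**2 = 36)
j*C((-2 + 1/(-3 - 4)) + t) = 36*(-11 - ((-2 + 1/(-3 - 4)) + 7)) = 36*(-11 - ((-2 + 1/(-7)) + 7)) = 36*(-11 - ((-2 - 1/7) + 7)) = 36*(-11 - (-15/7 + 7)) = 36*(-11 - 1*34/7) = 36*(-11 - 34/7) = 36*(-111/7) = -3996/7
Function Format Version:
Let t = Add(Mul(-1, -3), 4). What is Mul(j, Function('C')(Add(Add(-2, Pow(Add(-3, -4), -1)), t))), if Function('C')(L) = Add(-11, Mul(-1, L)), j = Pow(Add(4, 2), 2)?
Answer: Rational(-3996, 7) ≈ -570.86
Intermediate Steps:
t = 7 (t = Add(3, 4) = 7)
j = 36 (j = Pow(6, 2) = 36)
Mul(j, Function('C')(Add(Add(-2, Pow(Add(-3, -4), -1)), t))) = Mul(36, Add(-11, Mul(-1, Add(Add(-2, Pow(Add(-3, -4), -1)), 7)))) = Mul(36, Add(-11, Mul(-1, Add(Add(-2, Pow(-7, -1)), 7)))) = Mul(36, Add(-11, Mul(-1, Add(Add(-2, Rational(-1, 7)), 7)))) = Mul(36, Add(-11, Mul(-1, Add(Rational(-15, 7), 7)))) = Mul(36, Add(-11, Mul(-1, Rational(34, 7)))) = Mul(36, Add(-11, Rational(-34, 7))) = Mul(36, Rational(-111, 7)) = Rational(-3996, 7)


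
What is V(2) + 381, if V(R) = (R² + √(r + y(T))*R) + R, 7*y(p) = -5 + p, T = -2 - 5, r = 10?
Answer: 387 + 2*√406/7 ≈ 392.76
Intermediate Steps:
T = -7
y(p) = -5/7 + p/7 (y(p) = (-5 + p)/7 = -5/7 + p/7)
V(R) = R + R² + R*√406/7 (V(R) = (R² + √(10 + (-5/7 + (⅐)*(-7)))*R) + R = (R² + √(10 + (-5/7 - 1))*R) + R = (R² + √(10 - 12/7)*R) + R = (R² + √(58/7)*R) + R = (R² + (√406/7)*R) + R = (R² + R*√406/7) + R = R + R² + R*√406/7)
V(2) + 381 = (⅐)*2*(7 + √406 + 7*2) + 381 = (⅐)*2*(7 + √406 + 14) + 381 = (⅐)*2*(21 + √406) + 381 = (6 + 2*√406/7) + 381 = 387 + 2*√406/7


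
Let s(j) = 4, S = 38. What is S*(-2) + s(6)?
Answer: -72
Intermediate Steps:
S*(-2) + s(6) = 38*(-2) + 4 = -76 + 4 = -72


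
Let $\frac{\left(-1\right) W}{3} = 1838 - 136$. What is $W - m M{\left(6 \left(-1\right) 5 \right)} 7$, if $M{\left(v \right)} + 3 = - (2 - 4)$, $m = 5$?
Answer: $-5071$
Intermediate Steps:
$W = -5106$ ($W = - 3 \left(1838 - 136\right) = \left(-3\right) 1702 = -5106$)
$M{\left(v \right)} = -1$ ($M{\left(v \right)} = -3 - \left(2 - 4\right) = -3 - -2 = -3 + 2 = -1$)
$W - m M{\left(6 \left(-1\right) 5 \right)} 7 = -5106 - 5 \left(-1\right) 7 = -5106 - \left(-5\right) 7 = -5106 - -35 = -5106 + 35 = -5071$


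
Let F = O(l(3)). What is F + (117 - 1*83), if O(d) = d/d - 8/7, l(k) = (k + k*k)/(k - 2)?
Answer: 237/7 ≈ 33.857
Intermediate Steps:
l(k) = (k + k²)/(-2 + k)
O(d) = -⅐ (O(d) = 1 - 8*⅐ = 1 - 8/7 = -⅐)
F = -⅐ ≈ -0.14286
F + (117 - 1*83) = -⅐ + (117 - 1*83) = -⅐ + (117 - 83) = -⅐ + 34 = 237/7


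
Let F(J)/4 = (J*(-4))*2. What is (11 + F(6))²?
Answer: 32761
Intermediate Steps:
F(J) = -32*J (F(J) = 4*((J*(-4))*2) = 4*(-4*J*2) = 4*(-8*J) = -32*J)
(11 + F(6))² = (11 - 32*6)² = (11 - 192)² = (-181)² = 32761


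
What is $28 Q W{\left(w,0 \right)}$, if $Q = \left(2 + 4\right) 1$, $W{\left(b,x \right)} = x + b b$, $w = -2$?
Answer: $672$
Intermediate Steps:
$W{\left(b,x \right)} = x + b^{2}$
$Q = 6$ ($Q = 6 \cdot 1 = 6$)
$28 Q W{\left(w,0 \right)} = 28 \cdot 6 \left(0 + \left(-2\right)^{2}\right) = 168 \left(0 + 4\right) = 168 \cdot 4 = 672$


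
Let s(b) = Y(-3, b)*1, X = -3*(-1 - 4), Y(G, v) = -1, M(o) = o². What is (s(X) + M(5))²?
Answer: 576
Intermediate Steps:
X = 15 (X = -3*(-5) = 15)
s(b) = -1 (s(b) = -1*1 = -1)
(s(X) + M(5))² = (-1 + 5²)² = (-1 + 25)² = 24² = 576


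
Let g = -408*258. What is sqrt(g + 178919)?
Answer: sqrt(73655) ≈ 271.39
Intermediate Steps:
g = -105264
sqrt(g + 178919) = sqrt(-105264 + 178919) = sqrt(73655)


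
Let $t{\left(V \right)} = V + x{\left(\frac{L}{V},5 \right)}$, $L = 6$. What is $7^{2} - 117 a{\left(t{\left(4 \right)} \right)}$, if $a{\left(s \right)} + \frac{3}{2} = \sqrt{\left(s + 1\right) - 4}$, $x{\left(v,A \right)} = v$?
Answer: $\frac{449}{2} - \frac{117 \sqrt{10}}{2} \approx 39.507$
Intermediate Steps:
$t{\left(V \right)} = V + \frac{6}{V}$
$a{\left(s \right)} = - \frac{3}{2} + \sqrt{-3 + s}$ ($a{\left(s \right)} = - \frac{3}{2} + \sqrt{\left(s + 1\right) - 4} = - \frac{3}{2} + \sqrt{\left(1 + s\right) - 4} = - \frac{3}{2} + \sqrt{-3 + s}$)
$7^{2} - 117 a{\left(t{\left(4 \right)} \right)} = 7^{2} - 117 \left(- \frac{3}{2} + \sqrt{-3 + \left(4 + \frac{6}{4}\right)}\right) = 49 - 117 \left(- \frac{3}{2} + \sqrt{-3 + \left(4 + 6 \cdot \frac{1}{4}\right)}\right) = 49 - 117 \left(- \frac{3}{2} + \sqrt{-3 + \left(4 + \frac{3}{2}\right)}\right) = 49 - 117 \left(- \frac{3}{2} + \sqrt{-3 + \frac{11}{2}}\right) = 49 - 117 \left(- \frac{3}{2} + \sqrt{\frac{5}{2}}\right) = 49 - 117 \left(- \frac{3}{2} + \frac{\sqrt{10}}{2}\right) = 49 + \left(\frac{351}{2} - \frac{117 \sqrt{10}}{2}\right) = \frac{449}{2} - \frac{117 \sqrt{10}}{2}$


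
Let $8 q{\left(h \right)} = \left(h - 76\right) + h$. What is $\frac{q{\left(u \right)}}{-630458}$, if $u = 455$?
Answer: $- \frac{417}{2521832} \approx -0.00016536$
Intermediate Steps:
$q{\left(h \right)} = - \frac{19}{2} + \frac{h}{4}$ ($q{\left(h \right)} = \frac{\left(h - 76\right) + h}{8} = \frac{\left(-76 + h\right) + h}{8} = \frac{-76 + 2 h}{8} = - \frac{19}{2} + \frac{h}{4}$)
$\frac{q{\left(u \right)}}{-630458} = \frac{- \frac{19}{2} + \frac{1}{4} \cdot 455}{-630458} = \left(- \frac{19}{2} + \frac{455}{4}\right) \left(- \frac{1}{630458}\right) = \frac{417}{4} \left(- \frac{1}{630458}\right) = - \frac{417}{2521832}$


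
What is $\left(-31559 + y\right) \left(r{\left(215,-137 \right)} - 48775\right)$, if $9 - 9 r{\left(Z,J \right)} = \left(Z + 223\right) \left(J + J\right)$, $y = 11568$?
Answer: $\frac{2125403138}{3} \approx 7.0847 \cdot 10^{8}$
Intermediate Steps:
$r{\left(Z,J \right)} = 1 - \frac{2 J \left(223 + Z\right)}{9}$ ($r{\left(Z,J \right)} = 1 - \frac{\left(Z + 223\right) \left(J + J\right)}{9} = 1 - \frac{\left(223 + Z\right) 2 J}{9} = 1 - \frac{2 J \left(223 + Z\right)}{9}$)
$\left(-31559 + y\right) \left(r{\left(215,-137 \right)} - 48775\right) = \left(-31559 + 11568\right) \left(\left(1 - - \frac{61102}{9} - \left(- \frac{274}{9}\right) 215\right) - 48775\right) = - 19991 \left(\left(1 + \frac{61102}{9} + \frac{58910}{9}\right) - 48775\right) = - 19991 \left(\frac{40007}{3} - 48775\right) = \left(-19991\right) \left(- \frac{106318}{3}\right) = \frac{2125403138}{3}$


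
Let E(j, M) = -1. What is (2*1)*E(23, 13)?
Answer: -2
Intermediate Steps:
(2*1)*E(23, 13) = (2*1)*(-1) = 2*(-1) = -2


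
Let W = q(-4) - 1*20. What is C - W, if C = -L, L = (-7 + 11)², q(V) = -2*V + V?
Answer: 0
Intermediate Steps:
q(V) = -V
L = 16 (L = 4² = 16)
W = -16 (W = -1*(-4) - 1*20 = 4 - 20 = -16)
C = -16 (C = -1*16 = -16)
C - W = -16 - 1*(-16) = -16 + 16 = 0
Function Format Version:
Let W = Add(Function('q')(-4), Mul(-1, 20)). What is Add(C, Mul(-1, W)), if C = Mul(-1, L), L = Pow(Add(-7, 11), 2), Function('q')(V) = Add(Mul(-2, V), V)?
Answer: 0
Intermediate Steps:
Function('q')(V) = Mul(-1, V)
L = 16 (L = Pow(4, 2) = 16)
W = -16 (W = Add(Mul(-1, -4), Mul(-1, 20)) = Add(4, -20) = -16)
C = -16 (C = Mul(-1, 16) = -16)
Add(C, Mul(-1, W)) = Add(-16, Mul(-1, -16)) = Add(-16, 16) = 0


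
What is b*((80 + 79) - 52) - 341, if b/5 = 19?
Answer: 9824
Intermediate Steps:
b = 95 (b = 5*19 = 95)
b*((80 + 79) - 52) - 341 = 95*((80 + 79) - 52) - 341 = 95*(159 - 52) - 341 = 95*107 - 341 = 10165 - 341 = 9824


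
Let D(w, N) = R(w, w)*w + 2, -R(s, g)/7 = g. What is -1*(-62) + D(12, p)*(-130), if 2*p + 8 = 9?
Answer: 130842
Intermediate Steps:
p = ½ (p = -4 + (½)*9 = -4 + 9/2 = ½ ≈ 0.50000)
R(s, g) = -7*g
D(w, N) = 2 - 7*w² (D(w, N) = (-7*w)*w + 2 = -7*w² + 2 = 2 - 7*w²)
-1*(-62) + D(12, p)*(-130) = -1*(-62) + (2 - 7*12²)*(-130) = 62 + (2 - 7*144)*(-130) = 62 + (2 - 1008)*(-130) = 62 - 1006*(-130) = 62 + 130780 = 130842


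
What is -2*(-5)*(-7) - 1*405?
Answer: -475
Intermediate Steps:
-2*(-5)*(-7) - 1*405 = 10*(-7) - 405 = -70 - 405 = -475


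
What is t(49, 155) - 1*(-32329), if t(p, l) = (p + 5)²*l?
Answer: 484309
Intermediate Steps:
t(p, l) = l*(5 + p)² (t(p, l) = (5 + p)²*l = l*(5 + p)²)
t(49, 155) - 1*(-32329) = 155*(5 + 49)² - 1*(-32329) = 155*54² + 32329 = 155*2916 + 32329 = 451980 + 32329 = 484309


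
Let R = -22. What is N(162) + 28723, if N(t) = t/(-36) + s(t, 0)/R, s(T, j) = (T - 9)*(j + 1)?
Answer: 315827/11 ≈ 28712.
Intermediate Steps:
s(T, j) = (1 + j)*(-9 + T) (s(T, j) = (-9 + T)*(1 + j) = (1 + j)*(-9 + T))
N(t) = 9/22 - 29*t/396 (N(t) = t/(-36) + (-9 + t - 9*0 + t*0)/(-22) = t*(-1/36) + (-9 + t + 0 + 0)*(-1/22) = -t/36 + (-9 + t)*(-1/22) = -t/36 + (9/22 - t/22) = 9/22 - 29*t/396)
N(162) + 28723 = (9/22 - 29/396*162) + 28723 = (9/22 - 261/22) + 28723 = -126/11 + 28723 = 315827/11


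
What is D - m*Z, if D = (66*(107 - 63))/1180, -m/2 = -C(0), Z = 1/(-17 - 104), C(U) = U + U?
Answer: 726/295 ≈ 2.4610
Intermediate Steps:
C(U) = 2*U
Z = -1/121 (Z = 1/(-121) = -1/121 ≈ -0.0082645)
m = 0 (m = -(-2)*2*0 = -(-2)*0 = -2*0 = 0)
D = 726/295 (D = (66*44)*(1/1180) = 2904*(1/1180) = 726/295 ≈ 2.4610)
D - m*Z = 726/295 - 0*(-1)/121 = 726/295 - 1*0 = 726/295 + 0 = 726/295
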